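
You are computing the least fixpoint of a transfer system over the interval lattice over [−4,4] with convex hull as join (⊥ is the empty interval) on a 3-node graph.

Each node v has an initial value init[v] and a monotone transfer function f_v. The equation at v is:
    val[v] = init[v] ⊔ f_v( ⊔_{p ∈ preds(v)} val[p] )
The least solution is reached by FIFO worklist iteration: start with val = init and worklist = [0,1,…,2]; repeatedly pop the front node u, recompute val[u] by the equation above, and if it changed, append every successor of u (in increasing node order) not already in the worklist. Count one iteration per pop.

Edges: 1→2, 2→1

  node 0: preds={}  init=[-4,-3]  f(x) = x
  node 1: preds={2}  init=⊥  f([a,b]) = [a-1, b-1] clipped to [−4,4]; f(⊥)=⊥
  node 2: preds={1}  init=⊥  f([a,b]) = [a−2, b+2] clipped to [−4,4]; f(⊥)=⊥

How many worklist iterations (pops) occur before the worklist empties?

3

Trace (3 dequeues):
  [1] u=0 | in ⊥ | out [-4,-3] | ==
  [2] u=1 | in ⊥ | out ⊥ | ==
  [3] u=2 | in ⊥ | out ⊥ | ==

Converged values:
  [0] [-4,-3]
  [1] ⊥
  [2] ⊥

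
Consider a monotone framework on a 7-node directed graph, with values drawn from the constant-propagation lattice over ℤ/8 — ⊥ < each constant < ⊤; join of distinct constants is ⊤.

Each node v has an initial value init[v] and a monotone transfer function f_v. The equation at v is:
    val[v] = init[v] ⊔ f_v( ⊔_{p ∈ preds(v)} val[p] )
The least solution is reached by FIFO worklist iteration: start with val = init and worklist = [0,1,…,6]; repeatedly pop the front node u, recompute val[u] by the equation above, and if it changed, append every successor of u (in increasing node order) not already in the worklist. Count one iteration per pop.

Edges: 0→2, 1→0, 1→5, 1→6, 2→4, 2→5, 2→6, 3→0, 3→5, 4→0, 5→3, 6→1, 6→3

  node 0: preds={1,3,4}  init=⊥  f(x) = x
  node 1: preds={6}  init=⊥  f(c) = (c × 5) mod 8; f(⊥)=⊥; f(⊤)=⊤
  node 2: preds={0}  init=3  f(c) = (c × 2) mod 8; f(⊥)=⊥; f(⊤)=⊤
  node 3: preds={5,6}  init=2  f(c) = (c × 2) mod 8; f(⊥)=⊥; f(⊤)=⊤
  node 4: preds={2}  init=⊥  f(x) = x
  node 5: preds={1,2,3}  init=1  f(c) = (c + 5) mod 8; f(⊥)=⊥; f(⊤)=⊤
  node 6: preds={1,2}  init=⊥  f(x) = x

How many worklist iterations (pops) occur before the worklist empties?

Worklist (14 pops):
  #1 pop 0: in=2 → 2 (was ⊥); enqueue []
  #2 pop 1: in=⊥ → ⊥ (no change)
  #3 pop 2: in=2 → ⊤ (was 3); enqueue []
  #4 pop 3: in=1 → 2 (no change)
  #5 pop 4: in=⊤ → ⊤ (was ⊥); enqueue [0]
  #6 pop 5: in=⊤ → ⊤ (was 1); enqueue [3]
  #7 pop 6: in=⊤ → ⊤ (was ⊥); enqueue [1]
  #8 pop 0: in=⊤ → ⊤ (was 2); enqueue [2]
  #9 pop 3: in=⊤ → ⊤ (was 2); enqueue [0,5]
  #10 pop 1: in=⊤ → ⊤ (was ⊥); enqueue [6]
  #11 pop 2: in=⊤ → ⊤ (no change)
  #12 pop 0: in=⊤ → ⊤ (no change)
  #13 pop 5: in=⊤ → ⊤ (no change)
  #14 pop 6: in=⊤ → ⊤ (no change)

Fixpoint:
  val[0] = ⊤
  val[1] = ⊤
  val[2] = ⊤
  val[3] = ⊤
  val[4] = ⊤
  val[5] = ⊤
  val[6] = ⊤

14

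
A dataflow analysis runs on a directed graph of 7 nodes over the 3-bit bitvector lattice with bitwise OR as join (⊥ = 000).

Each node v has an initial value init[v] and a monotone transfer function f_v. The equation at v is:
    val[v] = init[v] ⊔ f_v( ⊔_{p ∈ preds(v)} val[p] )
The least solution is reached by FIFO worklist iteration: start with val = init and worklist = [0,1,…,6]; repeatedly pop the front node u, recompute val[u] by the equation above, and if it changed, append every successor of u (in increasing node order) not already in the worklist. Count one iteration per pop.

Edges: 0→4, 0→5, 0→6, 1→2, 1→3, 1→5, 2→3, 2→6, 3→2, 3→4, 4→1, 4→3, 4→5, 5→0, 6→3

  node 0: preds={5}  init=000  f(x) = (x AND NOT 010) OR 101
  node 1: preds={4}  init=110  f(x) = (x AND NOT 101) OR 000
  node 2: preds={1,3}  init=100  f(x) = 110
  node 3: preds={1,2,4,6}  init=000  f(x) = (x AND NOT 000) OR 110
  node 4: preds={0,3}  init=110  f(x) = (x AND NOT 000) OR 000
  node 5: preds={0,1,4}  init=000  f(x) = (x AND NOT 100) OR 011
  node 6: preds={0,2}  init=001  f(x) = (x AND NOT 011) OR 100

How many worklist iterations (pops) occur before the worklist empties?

Worklist (11 pops):
  #1 pop 0: in=000 → 101 (was 000); enqueue []
  #2 pop 1: in=110 → 110 (no change)
  #3 pop 2: in=110 → 110 (was 100); enqueue []
  #4 pop 3: in=111 → 111 (was 000); enqueue [2]
  #5 pop 4: in=111 → 111 (was 110); enqueue [1,3]
  #6 pop 5: in=111 → 011 (was 000); enqueue [0]
  #7 pop 6: in=111 → 101 (was 001); enqueue []
  #8 pop 2: in=111 → 110 (no change)
  #9 pop 1: in=111 → 110 (no change)
  #10 pop 3: in=111 → 111 (no change)
  #11 pop 0: in=011 → 101 (no change)

Fixpoint:
  val[0] = 101
  val[1] = 110
  val[2] = 110
  val[3] = 111
  val[4] = 111
  val[5] = 011
  val[6] = 101

11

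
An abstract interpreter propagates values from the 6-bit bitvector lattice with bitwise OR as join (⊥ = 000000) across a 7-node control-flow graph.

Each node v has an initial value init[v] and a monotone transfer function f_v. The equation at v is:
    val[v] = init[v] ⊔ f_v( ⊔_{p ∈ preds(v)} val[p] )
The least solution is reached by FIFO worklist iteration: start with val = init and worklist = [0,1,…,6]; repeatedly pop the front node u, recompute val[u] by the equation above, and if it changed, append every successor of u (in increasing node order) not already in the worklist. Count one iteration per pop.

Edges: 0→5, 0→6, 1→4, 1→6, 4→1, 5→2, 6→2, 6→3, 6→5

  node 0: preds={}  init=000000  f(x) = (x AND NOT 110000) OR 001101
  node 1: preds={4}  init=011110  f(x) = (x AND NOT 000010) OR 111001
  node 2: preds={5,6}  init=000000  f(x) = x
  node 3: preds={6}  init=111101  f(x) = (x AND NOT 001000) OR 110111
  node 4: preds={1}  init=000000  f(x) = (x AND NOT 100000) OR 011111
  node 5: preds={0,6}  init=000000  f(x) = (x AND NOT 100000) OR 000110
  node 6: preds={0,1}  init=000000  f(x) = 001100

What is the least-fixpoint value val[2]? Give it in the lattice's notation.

Trace (11 dequeues):
  [1] u=0 | in 000000 | out 001101 | prev 000000 | push {}
  [2] u=1 | in 000000 | out 111111 | prev 011110 | push {}
  [3] u=2 | in 000000 | out 000000 | ==
  [4] u=3 | in 000000 | out 111111 | prev 111101 | push {}
  [5] u=4 | in 111111 | out 011111 | prev 000000 | push {1}
  [6] u=5 | in 001101 | out 001111 | prev 000000 | push {2}
  [7] u=6 | in 111111 | out 001100 | prev 000000 | push {3,5}
  [8] u=1 | in 011111 | out 111111 | ==
  [9] u=2 | in 001111 | out 001111 | prev 000000 | push {}
  [10] u=3 | in 001100 | out 111111 | ==
  [11] u=5 | in 001101 | out 001111 | ==

Converged values:
  [0] 001101
  [1] 111111
  [2] 001111
  [3] 111111
  [4] 011111
  [5] 001111
  [6] 001100

001111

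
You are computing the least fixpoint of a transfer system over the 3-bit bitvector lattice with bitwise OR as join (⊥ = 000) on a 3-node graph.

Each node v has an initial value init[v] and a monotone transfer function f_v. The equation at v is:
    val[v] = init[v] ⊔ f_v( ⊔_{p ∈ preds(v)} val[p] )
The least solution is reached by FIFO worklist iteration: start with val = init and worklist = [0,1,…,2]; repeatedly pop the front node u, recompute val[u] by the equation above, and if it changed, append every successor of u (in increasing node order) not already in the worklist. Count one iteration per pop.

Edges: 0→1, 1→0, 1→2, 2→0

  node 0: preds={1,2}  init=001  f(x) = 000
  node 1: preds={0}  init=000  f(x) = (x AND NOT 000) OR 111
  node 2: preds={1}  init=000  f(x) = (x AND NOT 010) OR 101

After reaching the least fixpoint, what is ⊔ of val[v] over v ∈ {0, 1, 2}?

111

Iteration log — 4 steps:
  step 1. node 0  ⊔preds=000  new=001  stable
  step 2. node 1  ⊔preds=001  new=111  old=000  +wl: 0
  step 3. node 2  ⊔preds=111  new=101  old=000  +wl: 
  step 4. node 0  ⊔preds=111  new=001  stable

Least fixpoint reached:
  node 0: 001
  node 1: 111
  node 2: 101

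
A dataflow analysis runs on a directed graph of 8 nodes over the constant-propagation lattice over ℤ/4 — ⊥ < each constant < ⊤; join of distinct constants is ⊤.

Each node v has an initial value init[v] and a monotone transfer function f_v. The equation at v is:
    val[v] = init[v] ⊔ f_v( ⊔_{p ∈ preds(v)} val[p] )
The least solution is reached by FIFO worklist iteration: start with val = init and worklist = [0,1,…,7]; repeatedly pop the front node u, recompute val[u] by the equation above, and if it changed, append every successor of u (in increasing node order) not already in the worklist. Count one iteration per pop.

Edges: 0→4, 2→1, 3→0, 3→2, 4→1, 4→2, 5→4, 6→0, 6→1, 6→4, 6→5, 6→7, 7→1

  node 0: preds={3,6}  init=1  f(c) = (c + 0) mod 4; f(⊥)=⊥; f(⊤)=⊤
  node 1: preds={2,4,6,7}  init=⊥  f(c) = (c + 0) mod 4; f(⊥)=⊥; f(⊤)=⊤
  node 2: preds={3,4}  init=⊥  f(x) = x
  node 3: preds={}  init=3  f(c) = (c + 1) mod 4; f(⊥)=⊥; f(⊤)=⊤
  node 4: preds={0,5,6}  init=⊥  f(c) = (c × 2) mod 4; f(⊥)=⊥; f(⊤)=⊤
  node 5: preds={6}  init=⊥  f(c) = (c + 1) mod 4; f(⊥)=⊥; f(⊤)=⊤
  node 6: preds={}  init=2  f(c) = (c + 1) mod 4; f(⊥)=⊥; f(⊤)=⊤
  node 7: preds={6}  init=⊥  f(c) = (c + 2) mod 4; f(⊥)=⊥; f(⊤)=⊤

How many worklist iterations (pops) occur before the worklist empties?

Trace (12 dequeues):
  [1] u=0 | in ⊤ | out ⊤ | prev 1 | push {}
  [2] u=1 | in 2 | out 2 | prev ⊥ | push {}
  [3] u=2 | in 3 | out 3 | prev ⊥ | push {1}
  [4] u=3 | in ⊥ | out 3 | ==
  [5] u=4 | in ⊤ | out ⊤ | prev ⊥ | push {2}
  [6] u=5 | in 2 | out 3 | prev ⊥ | push {4}
  [7] u=6 | in ⊥ | out 2 | ==
  [8] u=7 | in 2 | out 0 | prev ⊥ | push {}
  [9] u=1 | in ⊤ | out ⊤ | prev 2 | push {}
  [10] u=2 | in ⊤ | out ⊤ | prev 3 | push {1}
  [11] u=4 | in ⊤ | out ⊤ | ==
  [12] u=1 | in ⊤ | out ⊤ | ==

Converged values:
  [0] ⊤
  [1] ⊤
  [2] ⊤
  [3] 3
  [4] ⊤
  [5] 3
  [6] 2
  [7] 0

12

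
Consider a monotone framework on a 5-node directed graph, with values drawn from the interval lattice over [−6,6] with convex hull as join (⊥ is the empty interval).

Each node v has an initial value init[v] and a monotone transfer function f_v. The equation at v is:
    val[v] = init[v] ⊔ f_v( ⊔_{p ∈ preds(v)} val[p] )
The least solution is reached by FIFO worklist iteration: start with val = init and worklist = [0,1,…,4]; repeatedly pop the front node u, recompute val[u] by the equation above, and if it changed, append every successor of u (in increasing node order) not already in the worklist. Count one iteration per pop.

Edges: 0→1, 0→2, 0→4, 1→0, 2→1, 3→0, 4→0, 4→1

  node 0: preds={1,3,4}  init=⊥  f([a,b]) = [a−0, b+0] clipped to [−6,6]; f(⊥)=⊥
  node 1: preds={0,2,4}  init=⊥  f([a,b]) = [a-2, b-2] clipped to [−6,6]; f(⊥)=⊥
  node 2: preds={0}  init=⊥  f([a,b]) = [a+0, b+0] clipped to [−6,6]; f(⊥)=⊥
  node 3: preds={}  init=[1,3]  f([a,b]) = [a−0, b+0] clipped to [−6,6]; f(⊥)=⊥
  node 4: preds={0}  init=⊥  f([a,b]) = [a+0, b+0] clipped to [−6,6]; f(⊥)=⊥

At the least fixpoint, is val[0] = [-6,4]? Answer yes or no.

Worklist (23 pops):
  #1 pop 0: in=[1,3] → [1,3] (was ⊥); enqueue []
  #2 pop 1: in=[1,3] → [-1,1] (was ⊥); enqueue [0]
  #3 pop 2: in=[1,3] → [1,3] (was ⊥); enqueue [1]
  #4 pop 3: in=⊥ → [1,3] (no change)
  #5 pop 4: in=[1,3] → [1,3] (was ⊥); enqueue []
  #6 pop 0: in=[-1,3] → [-1,3] (was [1,3]); enqueue [2,4]
  #7 pop 1: in=[-1,3] → [-3,1] (was [-1,1]); enqueue [0]
  #8 pop 2: in=[-1,3] → [-1,3] (was [1,3]); enqueue [1]
  #9 pop 4: in=[-1,3] → [-1,3] (was [1,3]); enqueue []
  #10 pop 0: in=[-3,3] → [-3,3] (was [-1,3]); enqueue [2,4]
  #11 pop 1: in=[-3,3] → [-5,1] (was [-3,1]); enqueue [0]
  #12 pop 2: in=[-3,3] → [-3,3] (was [-1,3]); enqueue [1]
  #13 pop 4: in=[-3,3] → [-3,3] (was [-1,3]); enqueue []
  #14 pop 0: in=[-5,3] → [-5,3] (was [-3,3]); enqueue [2,4]
  #15 pop 1: in=[-5,3] → [-6,1] (was [-5,1]); enqueue [0]
  #16 pop 2: in=[-5,3] → [-5,3] (was [-3,3]); enqueue [1]
  #17 pop 4: in=[-5,3] → [-5,3] (was [-3,3]); enqueue []
  #18 pop 0: in=[-6,3] → [-6,3] (was [-5,3]); enqueue [2,4]
  #19 pop 1: in=[-6,3] → [-6,1] (no change)
  #20 pop 2: in=[-6,3] → [-6,3] (was [-5,3]); enqueue [1]
  #21 pop 4: in=[-6,3] → [-6,3] (was [-5,3]); enqueue [0]
  #22 pop 1: in=[-6,3] → [-6,1] (no change)
  #23 pop 0: in=[-6,3] → [-6,3] (no change)

Fixpoint:
  val[0] = [-6,3]
  val[1] = [-6,1]
  val[2] = [-6,3]
  val[3] = [1,3]
  val[4] = [-6,3]

no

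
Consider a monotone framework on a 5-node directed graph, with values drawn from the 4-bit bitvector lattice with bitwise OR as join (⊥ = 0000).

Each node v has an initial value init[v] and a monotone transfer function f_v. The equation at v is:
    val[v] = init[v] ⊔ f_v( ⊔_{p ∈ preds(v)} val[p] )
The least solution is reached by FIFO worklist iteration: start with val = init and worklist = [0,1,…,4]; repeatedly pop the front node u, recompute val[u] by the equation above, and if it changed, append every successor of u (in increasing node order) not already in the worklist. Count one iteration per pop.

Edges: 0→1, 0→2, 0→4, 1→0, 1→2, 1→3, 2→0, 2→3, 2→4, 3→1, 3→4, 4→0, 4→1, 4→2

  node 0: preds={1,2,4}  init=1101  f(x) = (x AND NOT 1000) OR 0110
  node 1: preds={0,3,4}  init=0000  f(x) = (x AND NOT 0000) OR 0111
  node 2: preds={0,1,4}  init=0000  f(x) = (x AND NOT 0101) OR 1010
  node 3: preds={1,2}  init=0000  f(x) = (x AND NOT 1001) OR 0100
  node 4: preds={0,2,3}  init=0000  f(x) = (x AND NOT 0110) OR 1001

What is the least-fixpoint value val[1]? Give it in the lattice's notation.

Trace (8 dequeues):
  [1] u=0 | in 0000 | out 1111 | prev 1101 | push {}
  [2] u=1 | in 1111 | out 1111 | prev 0000 | push {0}
  [3] u=2 | in 1111 | out 1010 | prev 0000 | push {}
  [4] u=3 | in 1111 | out 0110 | prev 0000 | push {1}
  [5] u=4 | in 1111 | out 1001 | prev 0000 | push {2}
  [6] u=0 | in 1111 | out 1111 | ==
  [7] u=1 | in 1111 | out 1111 | ==
  [8] u=2 | in 1111 | out 1010 | ==

Converged values:
  [0] 1111
  [1] 1111
  [2] 1010
  [3] 0110
  [4] 1001

1111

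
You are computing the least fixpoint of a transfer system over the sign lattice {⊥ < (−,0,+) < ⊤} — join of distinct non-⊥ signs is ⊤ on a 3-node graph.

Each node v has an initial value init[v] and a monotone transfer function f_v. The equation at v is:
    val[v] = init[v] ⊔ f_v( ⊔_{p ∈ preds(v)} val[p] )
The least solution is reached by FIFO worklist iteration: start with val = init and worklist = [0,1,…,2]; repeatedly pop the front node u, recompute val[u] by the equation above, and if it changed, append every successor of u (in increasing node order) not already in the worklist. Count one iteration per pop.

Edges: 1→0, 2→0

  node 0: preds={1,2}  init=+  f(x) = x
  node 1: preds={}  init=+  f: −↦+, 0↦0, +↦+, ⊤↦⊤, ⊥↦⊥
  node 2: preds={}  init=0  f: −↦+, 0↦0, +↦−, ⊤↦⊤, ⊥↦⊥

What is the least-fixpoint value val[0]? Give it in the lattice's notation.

⊤

Iteration log — 3 steps:
  step 1. node 0  ⊔preds=⊤  new=⊤  old=+  +wl: 
  step 2. node 1  ⊔preds=⊥  new=+  stable
  step 3. node 2  ⊔preds=⊥  new=0  stable

Least fixpoint reached:
  node 0: ⊤
  node 1: +
  node 2: 0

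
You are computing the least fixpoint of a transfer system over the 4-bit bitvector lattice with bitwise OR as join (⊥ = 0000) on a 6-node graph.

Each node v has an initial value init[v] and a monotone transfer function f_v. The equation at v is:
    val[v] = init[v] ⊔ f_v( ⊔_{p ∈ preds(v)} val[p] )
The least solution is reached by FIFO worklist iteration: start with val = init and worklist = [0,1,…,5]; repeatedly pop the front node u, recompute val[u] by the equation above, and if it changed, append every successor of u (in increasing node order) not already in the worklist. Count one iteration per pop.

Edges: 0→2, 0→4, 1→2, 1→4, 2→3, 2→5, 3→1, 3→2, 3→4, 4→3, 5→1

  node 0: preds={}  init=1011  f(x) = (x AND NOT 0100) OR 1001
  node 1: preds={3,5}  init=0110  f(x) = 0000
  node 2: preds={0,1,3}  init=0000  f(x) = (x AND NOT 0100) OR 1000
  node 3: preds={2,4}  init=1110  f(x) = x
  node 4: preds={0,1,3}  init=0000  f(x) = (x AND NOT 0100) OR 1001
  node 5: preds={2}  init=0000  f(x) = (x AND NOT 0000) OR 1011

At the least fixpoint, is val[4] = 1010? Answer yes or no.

no

Iteration log — 9 steps:
  step 1. node 0  ⊔preds=0000  new=1011  stable
  step 2. node 1  ⊔preds=1110  new=0110  stable
  step 3. node 2  ⊔preds=1111  new=1011  old=0000  +wl: 
  step 4. node 3  ⊔preds=1011  new=1111  old=1110  +wl: 1,2
  step 5. node 4  ⊔preds=1111  new=1011  old=0000  +wl: 3
  step 6. node 5  ⊔preds=1011  new=1011  old=0000  +wl: 
  step 7. node 1  ⊔preds=1111  new=0110  stable
  step 8. node 2  ⊔preds=1111  new=1011  stable
  step 9. node 3  ⊔preds=1011  new=1111  stable

Least fixpoint reached:
  node 0: 1011
  node 1: 0110
  node 2: 1011
  node 3: 1111
  node 4: 1011
  node 5: 1011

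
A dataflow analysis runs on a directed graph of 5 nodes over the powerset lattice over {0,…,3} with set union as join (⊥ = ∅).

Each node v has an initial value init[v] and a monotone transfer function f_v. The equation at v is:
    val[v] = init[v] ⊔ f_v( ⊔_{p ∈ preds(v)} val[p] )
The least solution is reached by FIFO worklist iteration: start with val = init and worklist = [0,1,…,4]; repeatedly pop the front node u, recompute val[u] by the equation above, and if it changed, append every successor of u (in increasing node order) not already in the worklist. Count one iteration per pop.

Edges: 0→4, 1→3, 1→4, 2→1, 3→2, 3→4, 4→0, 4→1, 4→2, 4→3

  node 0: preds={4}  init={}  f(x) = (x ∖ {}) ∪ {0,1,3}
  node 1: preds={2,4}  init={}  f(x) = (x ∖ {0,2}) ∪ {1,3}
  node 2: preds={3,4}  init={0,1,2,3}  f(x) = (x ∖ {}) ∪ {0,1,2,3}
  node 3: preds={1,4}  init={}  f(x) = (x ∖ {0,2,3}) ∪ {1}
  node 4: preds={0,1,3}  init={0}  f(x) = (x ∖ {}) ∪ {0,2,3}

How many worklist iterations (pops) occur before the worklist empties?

Trace (10 dequeues):
  [1] u=0 | in {0} | out {0,1,3} | prev {} | push {}
  [2] u=1 | in {0,1,2,3} | out {1,3} | prev {} | push {}
  [3] u=2 | in {0} | out {0,1,2,3} | ==
  [4] u=3 | in {0,1,3} | out {1} | prev {} | push {2}
  [5] u=4 | in {0,1,3} | out {0,1,2,3} | prev {0} | push {0,1,3}
  [6] u=2 | in {0,1,2,3} | out {0,1,2,3} | ==
  [7] u=0 | in {0,1,2,3} | out {0,1,2,3} | prev {0,1,3} | push {4}
  [8] u=1 | in {0,1,2,3} | out {1,3} | ==
  [9] u=3 | in {0,1,2,3} | out {1} | ==
  [10] u=4 | in {0,1,2,3} | out {0,1,2,3} | ==

Converged values:
  [0] {0,1,2,3}
  [1] {1,3}
  [2] {0,1,2,3}
  [3] {1}
  [4] {0,1,2,3}

10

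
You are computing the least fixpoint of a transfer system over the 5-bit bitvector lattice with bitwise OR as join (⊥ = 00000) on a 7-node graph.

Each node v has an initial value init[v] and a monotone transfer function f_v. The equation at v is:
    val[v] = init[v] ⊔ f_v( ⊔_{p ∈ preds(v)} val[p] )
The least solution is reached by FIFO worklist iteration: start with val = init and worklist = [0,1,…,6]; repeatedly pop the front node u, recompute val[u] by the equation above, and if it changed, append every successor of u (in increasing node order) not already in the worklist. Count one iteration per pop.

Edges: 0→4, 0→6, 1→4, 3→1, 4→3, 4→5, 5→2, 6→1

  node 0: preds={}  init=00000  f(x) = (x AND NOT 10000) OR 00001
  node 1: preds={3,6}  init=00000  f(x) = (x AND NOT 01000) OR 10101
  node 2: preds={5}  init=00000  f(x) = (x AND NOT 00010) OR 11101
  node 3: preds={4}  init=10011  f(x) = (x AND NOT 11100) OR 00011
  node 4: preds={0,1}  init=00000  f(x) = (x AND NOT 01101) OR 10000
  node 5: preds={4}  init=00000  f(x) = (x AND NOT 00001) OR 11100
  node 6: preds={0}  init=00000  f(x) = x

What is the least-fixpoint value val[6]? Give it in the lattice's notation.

Trace (10 dequeues):
  [1] u=0 | in 00000 | out 00001 | prev 00000 | push {}
  [2] u=1 | in 10011 | out 10111 | prev 00000 | push {}
  [3] u=2 | in 00000 | out 11101 | prev 00000 | push {}
  [4] u=3 | in 00000 | out 10011 | ==
  [5] u=4 | in 10111 | out 10010 | prev 00000 | push {3}
  [6] u=5 | in 10010 | out 11110 | prev 00000 | push {2}
  [7] u=6 | in 00001 | out 00001 | prev 00000 | push {1}
  [8] u=3 | in 10010 | out 10011 | ==
  [9] u=2 | in 11110 | out 11101 | ==
  [10] u=1 | in 10011 | out 10111 | ==

Converged values:
  [0] 00001
  [1] 10111
  [2] 11101
  [3] 10011
  [4] 10010
  [5] 11110
  [6] 00001

00001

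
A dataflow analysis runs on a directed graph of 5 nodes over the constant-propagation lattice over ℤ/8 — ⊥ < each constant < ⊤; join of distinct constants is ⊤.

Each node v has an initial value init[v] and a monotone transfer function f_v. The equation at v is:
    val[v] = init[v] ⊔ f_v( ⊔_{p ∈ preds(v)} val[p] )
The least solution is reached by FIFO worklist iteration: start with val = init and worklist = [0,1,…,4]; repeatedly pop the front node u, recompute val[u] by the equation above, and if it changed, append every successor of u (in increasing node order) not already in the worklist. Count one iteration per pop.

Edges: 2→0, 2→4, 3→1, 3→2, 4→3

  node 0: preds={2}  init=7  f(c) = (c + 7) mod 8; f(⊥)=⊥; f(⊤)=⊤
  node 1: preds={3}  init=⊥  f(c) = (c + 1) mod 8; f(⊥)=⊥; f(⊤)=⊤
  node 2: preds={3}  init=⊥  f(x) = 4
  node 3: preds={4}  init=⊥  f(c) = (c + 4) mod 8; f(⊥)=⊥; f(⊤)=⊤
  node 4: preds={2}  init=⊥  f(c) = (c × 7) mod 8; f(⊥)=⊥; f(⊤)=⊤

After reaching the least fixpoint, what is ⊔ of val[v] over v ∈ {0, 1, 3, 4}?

Trace (9 dequeues):
  [1] u=0 | in ⊥ | out 7 | ==
  [2] u=1 | in ⊥ | out ⊥ | ==
  [3] u=2 | in ⊥ | out 4 | prev ⊥ | push {0}
  [4] u=3 | in ⊥ | out ⊥ | ==
  [5] u=4 | in 4 | out 4 | prev ⊥ | push {3}
  [6] u=0 | in 4 | out ⊤ | prev 7 | push {}
  [7] u=3 | in 4 | out 0 | prev ⊥ | push {1,2}
  [8] u=1 | in 0 | out 1 | prev ⊥ | push {}
  [9] u=2 | in 0 | out 4 | ==

Converged values:
  [0] ⊤
  [1] 1
  [2] 4
  [3] 0
  [4] 4

⊤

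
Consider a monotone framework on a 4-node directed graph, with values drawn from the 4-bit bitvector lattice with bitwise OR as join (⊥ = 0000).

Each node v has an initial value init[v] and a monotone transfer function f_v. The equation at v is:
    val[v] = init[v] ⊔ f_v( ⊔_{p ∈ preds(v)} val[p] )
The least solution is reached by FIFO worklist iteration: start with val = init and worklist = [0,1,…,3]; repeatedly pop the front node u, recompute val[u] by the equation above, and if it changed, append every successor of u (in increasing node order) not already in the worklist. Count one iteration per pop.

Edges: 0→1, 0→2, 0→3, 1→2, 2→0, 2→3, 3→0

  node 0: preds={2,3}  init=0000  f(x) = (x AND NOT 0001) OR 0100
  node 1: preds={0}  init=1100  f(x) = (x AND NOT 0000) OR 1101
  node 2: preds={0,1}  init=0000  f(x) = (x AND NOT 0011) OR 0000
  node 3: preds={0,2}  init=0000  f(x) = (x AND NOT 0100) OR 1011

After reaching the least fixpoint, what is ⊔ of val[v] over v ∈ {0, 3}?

1111

Worklist (8 pops):
  #1 pop 0: in=0000 → 0100 (was 0000); enqueue []
  #2 pop 1: in=0100 → 1101 (was 1100); enqueue []
  #3 pop 2: in=1101 → 1100 (was 0000); enqueue [0]
  #4 pop 3: in=1100 → 1011 (was 0000); enqueue []
  #5 pop 0: in=1111 → 1110 (was 0100); enqueue [1,2,3]
  #6 pop 1: in=1110 → 1111 (was 1101); enqueue []
  #7 pop 2: in=1111 → 1100 (no change)
  #8 pop 3: in=1110 → 1011 (no change)

Fixpoint:
  val[0] = 1110
  val[1] = 1111
  val[2] = 1100
  val[3] = 1011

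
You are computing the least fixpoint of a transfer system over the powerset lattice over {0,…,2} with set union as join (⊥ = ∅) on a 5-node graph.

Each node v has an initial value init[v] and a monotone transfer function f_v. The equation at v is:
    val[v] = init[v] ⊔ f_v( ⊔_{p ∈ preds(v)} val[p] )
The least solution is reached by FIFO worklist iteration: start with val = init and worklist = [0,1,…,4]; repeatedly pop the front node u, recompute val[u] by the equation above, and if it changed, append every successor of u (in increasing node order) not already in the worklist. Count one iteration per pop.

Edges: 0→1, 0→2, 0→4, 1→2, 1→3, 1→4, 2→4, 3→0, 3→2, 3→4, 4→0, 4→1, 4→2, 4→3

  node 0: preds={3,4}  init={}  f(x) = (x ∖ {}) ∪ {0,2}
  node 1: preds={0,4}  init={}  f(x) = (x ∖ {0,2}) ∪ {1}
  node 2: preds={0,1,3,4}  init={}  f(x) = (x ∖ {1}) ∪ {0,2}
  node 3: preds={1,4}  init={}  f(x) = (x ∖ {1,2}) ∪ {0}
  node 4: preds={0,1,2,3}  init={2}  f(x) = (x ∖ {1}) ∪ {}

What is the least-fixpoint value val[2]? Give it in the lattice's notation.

Iteration log — 9 steps:
  step 1. node 0  ⊔preds={2}  new={0,2}  old={}  +wl: 
  step 2. node 1  ⊔preds={0,2}  new={1}  old={}  +wl: 
  step 3. node 2  ⊔preds={0,1,2}  new={0,2}  old={}  +wl: 
  step 4. node 3  ⊔preds={1,2}  new={0}  old={}  +wl: 0,2
  step 5. node 4  ⊔preds={0,1,2}  new={0,2}  old={2}  +wl: 1,3
  step 6. node 0  ⊔preds={0,2}  new={0,2}  stable
  step 7. node 2  ⊔preds={0,1,2}  new={0,2}  stable
  step 8. node 1  ⊔preds={0,2}  new={1}  stable
  step 9. node 3  ⊔preds={0,1,2}  new={0}  stable

Least fixpoint reached:
  node 0: {0,2}
  node 1: {1}
  node 2: {0,2}
  node 3: {0}
  node 4: {0,2}

{0,2}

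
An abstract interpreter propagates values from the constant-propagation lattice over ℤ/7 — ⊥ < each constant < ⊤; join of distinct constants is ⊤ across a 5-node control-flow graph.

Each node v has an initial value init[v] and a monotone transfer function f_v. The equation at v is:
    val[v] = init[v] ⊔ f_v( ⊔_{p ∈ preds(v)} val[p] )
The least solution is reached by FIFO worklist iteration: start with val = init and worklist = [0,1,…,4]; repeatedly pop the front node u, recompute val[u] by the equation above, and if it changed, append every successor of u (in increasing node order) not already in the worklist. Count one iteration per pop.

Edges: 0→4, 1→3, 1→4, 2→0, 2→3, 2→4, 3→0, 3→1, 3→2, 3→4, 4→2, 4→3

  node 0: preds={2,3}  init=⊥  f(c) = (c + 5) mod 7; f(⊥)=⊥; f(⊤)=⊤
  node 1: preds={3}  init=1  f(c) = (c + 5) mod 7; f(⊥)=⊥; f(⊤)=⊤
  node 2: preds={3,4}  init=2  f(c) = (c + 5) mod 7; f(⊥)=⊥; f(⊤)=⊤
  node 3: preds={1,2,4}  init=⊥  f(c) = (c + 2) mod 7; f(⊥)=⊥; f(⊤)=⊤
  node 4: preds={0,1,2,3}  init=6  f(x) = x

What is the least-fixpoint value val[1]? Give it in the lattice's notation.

Worklist (10 pops):
  #1 pop 0: in=2 → 0 (was ⊥); enqueue []
  #2 pop 1: in=⊥ → 1 (no change)
  #3 pop 2: in=6 → ⊤ (was 2); enqueue [0]
  #4 pop 3: in=⊤ → ⊤ (was ⊥); enqueue [1,2]
  #5 pop 4: in=⊤ → ⊤ (was 6); enqueue [3]
  #6 pop 0: in=⊤ → ⊤ (was 0); enqueue [4]
  #7 pop 1: in=⊤ → ⊤ (was 1); enqueue []
  #8 pop 2: in=⊤ → ⊤ (no change)
  #9 pop 3: in=⊤ → ⊤ (no change)
  #10 pop 4: in=⊤ → ⊤ (no change)

Fixpoint:
  val[0] = ⊤
  val[1] = ⊤
  val[2] = ⊤
  val[3] = ⊤
  val[4] = ⊤

⊤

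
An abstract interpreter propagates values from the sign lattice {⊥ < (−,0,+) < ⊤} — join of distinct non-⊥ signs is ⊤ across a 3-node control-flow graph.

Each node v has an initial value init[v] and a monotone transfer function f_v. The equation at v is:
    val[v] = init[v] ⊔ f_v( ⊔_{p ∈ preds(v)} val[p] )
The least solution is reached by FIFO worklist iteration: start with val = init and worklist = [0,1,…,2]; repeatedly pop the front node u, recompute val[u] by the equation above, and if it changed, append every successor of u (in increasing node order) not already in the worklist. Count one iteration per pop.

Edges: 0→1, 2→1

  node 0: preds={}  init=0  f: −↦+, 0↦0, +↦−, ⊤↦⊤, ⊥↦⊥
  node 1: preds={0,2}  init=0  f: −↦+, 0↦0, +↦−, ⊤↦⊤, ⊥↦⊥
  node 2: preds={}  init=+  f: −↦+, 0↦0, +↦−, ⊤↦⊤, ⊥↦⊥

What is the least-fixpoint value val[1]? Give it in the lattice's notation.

⊤

Trace (3 dequeues):
  [1] u=0 | in ⊥ | out 0 | ==
  [2] u=1 | in ⊤ | out ⊤ | prev 0 | push {}
  [3] u=2 | in ⊥ | out + | ==

Converged values:
  [0] 0
  [1] ⊤
  [2] +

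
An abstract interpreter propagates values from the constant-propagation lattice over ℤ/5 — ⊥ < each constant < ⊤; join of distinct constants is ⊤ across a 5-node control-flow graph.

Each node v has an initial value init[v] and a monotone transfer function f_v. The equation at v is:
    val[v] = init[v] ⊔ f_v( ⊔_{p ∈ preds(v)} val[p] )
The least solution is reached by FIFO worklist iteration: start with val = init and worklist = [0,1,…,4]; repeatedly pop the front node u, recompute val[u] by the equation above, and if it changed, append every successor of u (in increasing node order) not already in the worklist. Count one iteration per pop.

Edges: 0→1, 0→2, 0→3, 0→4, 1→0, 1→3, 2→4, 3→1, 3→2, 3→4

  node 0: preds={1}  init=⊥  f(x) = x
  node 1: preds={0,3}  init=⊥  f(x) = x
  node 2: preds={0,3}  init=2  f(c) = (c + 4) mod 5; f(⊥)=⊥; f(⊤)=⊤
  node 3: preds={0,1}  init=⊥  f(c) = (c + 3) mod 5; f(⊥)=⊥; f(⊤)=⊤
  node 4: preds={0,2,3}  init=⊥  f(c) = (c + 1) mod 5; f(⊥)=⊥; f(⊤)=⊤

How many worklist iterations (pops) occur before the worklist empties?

Trace (5 dequeues):
  [1] u=0 | in ⊥ | out ⊥ | ==
  [2] u=1 | in ⊥ | out ⊥ | ==
  [3] u=2 | in ⊥ | out 2 | ==
  [4] u=3 | in ⊥ | out ⊥ | ==
  [5] u=4 | in 2 | out 3 | prev ⊥ | push {}

Converged values:
  [0] ⊥
  [1] ⊥
  [2] 2
  [3] ⊥
  [4] 3

5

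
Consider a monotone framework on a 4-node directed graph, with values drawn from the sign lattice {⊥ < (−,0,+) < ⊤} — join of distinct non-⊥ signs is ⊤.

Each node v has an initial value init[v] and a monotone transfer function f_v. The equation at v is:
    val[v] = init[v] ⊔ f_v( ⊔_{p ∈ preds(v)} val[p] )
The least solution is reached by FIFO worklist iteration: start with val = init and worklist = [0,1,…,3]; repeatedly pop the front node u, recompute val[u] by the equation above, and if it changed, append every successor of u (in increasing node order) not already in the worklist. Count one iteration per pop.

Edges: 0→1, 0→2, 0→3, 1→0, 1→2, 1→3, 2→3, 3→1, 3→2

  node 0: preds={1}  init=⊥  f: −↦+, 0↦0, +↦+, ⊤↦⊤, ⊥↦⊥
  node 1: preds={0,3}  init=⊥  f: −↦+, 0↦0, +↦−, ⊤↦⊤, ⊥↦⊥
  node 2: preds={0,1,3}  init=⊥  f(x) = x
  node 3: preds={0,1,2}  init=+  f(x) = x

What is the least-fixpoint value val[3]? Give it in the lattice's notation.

⊤

Worklist (12 pops):
  #1 pop 0: in=⊥ → ⊥ (no change)
  #2 pop 1: in=+ → − (was ⊥); enqueue [0]
  #3 pop 2: in=⊤ → ⊤ (was ⊥); enqueue []
  #4 pop 3: in=⊤ → ⊤ (was +); enqueue [1,2]
  #5 pop 0: in=− → + (was ⊥); enqueue [3]
  #6 pop 1: in=⊤ → ⊤ (was −); enqueue [0]
  #7 pop 2: in=⊤ → ⊤ (no change)
  #8 pop 3: in=⊤ → ⊤ (no change)
  #9 pop 0: in=⊤ → ⊤ (was +); enqueue [1,2,3]
  #10 pop 1: in=⊤ → ⊤ (no change)
  #11 pop 2: in=⊤ → ⊤ (no change)
  #12 pop 3: in=⊤ → ⊤ (no change)

Fixpoint:
  val[0] = ⊤
  val[1] = ⊤
  val[2] = ⊤
  val[3] = ⊤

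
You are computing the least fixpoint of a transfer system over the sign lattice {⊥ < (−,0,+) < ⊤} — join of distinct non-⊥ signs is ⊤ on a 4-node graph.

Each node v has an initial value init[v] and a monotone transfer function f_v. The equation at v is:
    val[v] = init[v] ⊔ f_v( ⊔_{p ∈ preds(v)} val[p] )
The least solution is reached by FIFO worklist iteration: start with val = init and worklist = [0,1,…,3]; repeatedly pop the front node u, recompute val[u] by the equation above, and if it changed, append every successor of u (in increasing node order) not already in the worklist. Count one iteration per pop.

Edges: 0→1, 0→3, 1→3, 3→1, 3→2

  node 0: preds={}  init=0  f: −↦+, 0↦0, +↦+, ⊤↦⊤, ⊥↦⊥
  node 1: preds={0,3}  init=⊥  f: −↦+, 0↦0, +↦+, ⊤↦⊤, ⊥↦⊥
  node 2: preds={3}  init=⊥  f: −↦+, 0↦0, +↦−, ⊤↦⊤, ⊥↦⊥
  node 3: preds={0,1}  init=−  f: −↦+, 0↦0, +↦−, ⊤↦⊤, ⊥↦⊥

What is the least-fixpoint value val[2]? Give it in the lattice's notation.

⊤

Worklist (6 pops):
  #1 pop 0: in=⊥ → 0 (no change)
  #2 pop 1: in=⊤ → ⊤ (was ⊥); enqueue []
  #3 pop 2: in=− → + (was ⊥); enqueue []
  #4 pop 3: in=⊤ → ⊤ (was −); enqueue [1,2]
  #5 pop 1: in=⊤ → ⊤ (no change)
  #6 pop 2: in=⊤ → ⊤ (was +); enqueue []

Fixpoint:
  val[0] = 0
  val[1] = ⊤
  val[2] = ⊤
  val[3] = ⊤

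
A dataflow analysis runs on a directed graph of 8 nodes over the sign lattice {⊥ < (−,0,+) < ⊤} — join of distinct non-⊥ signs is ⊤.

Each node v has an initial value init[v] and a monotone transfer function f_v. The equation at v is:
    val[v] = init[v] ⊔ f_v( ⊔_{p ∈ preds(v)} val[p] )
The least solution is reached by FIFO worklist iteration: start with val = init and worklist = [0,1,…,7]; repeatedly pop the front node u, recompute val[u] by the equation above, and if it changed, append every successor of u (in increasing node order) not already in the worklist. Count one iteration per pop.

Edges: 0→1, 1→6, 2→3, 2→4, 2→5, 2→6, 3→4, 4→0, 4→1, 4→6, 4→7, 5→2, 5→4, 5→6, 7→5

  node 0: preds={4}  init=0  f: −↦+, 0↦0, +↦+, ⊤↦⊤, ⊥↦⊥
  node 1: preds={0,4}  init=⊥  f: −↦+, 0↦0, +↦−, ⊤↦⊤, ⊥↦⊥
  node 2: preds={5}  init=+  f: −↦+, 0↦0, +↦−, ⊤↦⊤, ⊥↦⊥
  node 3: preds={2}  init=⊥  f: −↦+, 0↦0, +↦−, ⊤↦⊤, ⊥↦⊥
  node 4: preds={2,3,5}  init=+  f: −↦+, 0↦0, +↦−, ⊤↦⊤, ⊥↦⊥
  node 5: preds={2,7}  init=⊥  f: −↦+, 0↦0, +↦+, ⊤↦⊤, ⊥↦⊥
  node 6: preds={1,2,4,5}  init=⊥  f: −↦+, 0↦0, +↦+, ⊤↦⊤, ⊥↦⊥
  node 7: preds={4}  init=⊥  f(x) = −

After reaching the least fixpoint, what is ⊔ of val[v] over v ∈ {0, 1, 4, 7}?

⊤

Worklist (17 pops):
  #1 pop 0: in=+ → ⊤ (was 0); enqueue []
  #2 pop 1: in=⊤ → ⊤ (was ⊥); enqueue []
  #3 pop 2: in=⊥ → + (no change)
  #4 pop 3: in=+ → − (was ⊥); enqueue []
  #5 pop 4: in=⊤ → ⊤ (was +); enqueue [0,1]
  #6 pop 5: in=+ → + (was ⊥); enqueue [2,4]
  #7 pop 6: in=⊤ → ⊤ (was ⊥); enqueue []
  #8 pop 7: in=⊤ → − (was ⊥); enqueue [5]
  #9 pop 0: in=⊤ → ⊤ (no change)
  #10 pop 1: in=⊤ → ⊤ (no change)
  #11 pop 2: in=+ → ⊤ (was +); enqueue [3,6]
  #12 pop 4: in=⊤ → ⊤ (no change)
  #13 pop 5: in=⊤ → ⊤ (was +); enqueue [2,4]
  #14 pop 3: in=⊤ → ⊤ (was −); enqueue []
  #15 pop 6: in=⊤ → ⊤ (no change)
  #16 pop 2: in=⊤ → ⊤ (no change)
  #17 pop 4: in=⊤ → ⊤ (no change)

Fixpoint:
  val[0] = ⊤
  val[1] = ⊤
  val[2] = ⊤
  val[3] = ⊤
  val[4] = ⊤
  val[5] = ⊤
  val[6] = ⊤
  val[7] = −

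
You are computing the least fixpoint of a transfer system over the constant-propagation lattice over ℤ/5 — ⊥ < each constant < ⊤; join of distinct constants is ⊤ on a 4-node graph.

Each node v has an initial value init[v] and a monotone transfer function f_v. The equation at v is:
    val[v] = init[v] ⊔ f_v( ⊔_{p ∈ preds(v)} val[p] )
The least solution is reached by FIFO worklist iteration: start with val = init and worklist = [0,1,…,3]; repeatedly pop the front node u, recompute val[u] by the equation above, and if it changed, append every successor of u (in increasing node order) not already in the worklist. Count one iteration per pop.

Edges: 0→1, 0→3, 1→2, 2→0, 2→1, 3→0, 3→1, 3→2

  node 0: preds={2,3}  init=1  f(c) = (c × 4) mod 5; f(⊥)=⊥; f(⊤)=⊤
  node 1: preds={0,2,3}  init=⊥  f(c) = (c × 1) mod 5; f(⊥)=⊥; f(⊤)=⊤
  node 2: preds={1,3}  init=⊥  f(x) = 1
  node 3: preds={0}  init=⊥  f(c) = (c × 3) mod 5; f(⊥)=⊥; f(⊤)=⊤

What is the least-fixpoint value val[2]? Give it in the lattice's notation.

Worklist (11 pops):
  #1 pop 0: in=⊥ → 1 (no change)
  #2 pop 1: in=1 → 1 (was ⊥); enqueue []
  #3 pop 2: in=1 → 1 (was ⊥); enqueue [0,1]
  #4 pop 3: in=1 → 3 (was ⊥); enqueue [2]
  #5 pop 0: in=⊤ → ⊤ (was 1); enqueue [3]
  #6 pop 1: in=⊤ → ⊤ (was 1); enqueue []
  #7 pop 2: in=⊤ → 1 (no change)
  #8 pop 3: in=⊤ → ⊤ (was 3); enqueue [0,1,2]
  #9 pop 0: in=⊤ → ⊤ (no change)
  #10 pop 1: in=⊤ → ⊤ (no change)
  #11 pop 2: in=⊤ → 1 (no change)

Fixpoint:
  val[0] = ⊤
  val[1] = ⊤
  val[2] = 1
  val[3] = ⊤

1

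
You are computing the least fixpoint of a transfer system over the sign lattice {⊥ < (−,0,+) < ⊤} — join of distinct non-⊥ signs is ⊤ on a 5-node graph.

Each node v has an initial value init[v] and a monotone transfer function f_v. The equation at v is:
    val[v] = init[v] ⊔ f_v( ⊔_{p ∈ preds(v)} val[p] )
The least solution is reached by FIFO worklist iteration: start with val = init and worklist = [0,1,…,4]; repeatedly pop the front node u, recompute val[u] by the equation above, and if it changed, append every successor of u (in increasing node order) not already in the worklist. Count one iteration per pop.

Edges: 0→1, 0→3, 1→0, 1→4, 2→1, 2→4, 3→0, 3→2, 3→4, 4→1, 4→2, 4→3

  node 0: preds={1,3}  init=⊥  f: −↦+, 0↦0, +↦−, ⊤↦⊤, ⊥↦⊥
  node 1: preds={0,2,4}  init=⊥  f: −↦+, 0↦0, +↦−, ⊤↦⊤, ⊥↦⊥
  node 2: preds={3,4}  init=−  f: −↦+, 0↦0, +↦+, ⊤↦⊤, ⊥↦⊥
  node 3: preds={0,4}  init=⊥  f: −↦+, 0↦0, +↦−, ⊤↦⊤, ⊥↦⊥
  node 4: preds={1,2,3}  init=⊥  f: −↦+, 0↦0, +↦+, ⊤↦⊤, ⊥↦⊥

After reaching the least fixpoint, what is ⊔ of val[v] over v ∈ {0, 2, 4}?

⊤

Worklist (14 pops):
  #1 pop 0: in=⊥ → ⊥ (no change)
  #2 pop 1: in=− → + (was ⊥); enqueue [0]
  #3 pop 2: in=⊥ → − (no change)
  #4 pop 3: in=⊥ → ⊥ (no change)
  #5 pop 4: in=⊤ → ⊤ (was ⊥); enqueue [1,2,3]
  #6 pop 0: in=+ → − (was ⊥); enqueue []
  #7 pop 1: in=⊤ → ⊤ (was +); enqueue [0,4]
  #8 pop 2: in=⊤ → ⊤ (was −); enqueue [1]
  #9 pop 3: in=⊤ → ⊤ (was ⊥); enqueue [2]
  #10 pop 0: in=⊤ → ⊤ (was −); enqueue [3]
  #11 pop 4: in=⊤ → ⊤ (no change)
  #12 pop 1: in=⊤ → ⊤ (no change)
  #13 pop 2: in=⊤ → ⊤ (no change)
  #14 pop 3: in=⊤ → ⊤ (no change)

Fixpoint:
  val[0] = ⊤
  val[1] = ⊤
  val[2] = ⊤
  val[3] = ⊤
  val[4] = ⊤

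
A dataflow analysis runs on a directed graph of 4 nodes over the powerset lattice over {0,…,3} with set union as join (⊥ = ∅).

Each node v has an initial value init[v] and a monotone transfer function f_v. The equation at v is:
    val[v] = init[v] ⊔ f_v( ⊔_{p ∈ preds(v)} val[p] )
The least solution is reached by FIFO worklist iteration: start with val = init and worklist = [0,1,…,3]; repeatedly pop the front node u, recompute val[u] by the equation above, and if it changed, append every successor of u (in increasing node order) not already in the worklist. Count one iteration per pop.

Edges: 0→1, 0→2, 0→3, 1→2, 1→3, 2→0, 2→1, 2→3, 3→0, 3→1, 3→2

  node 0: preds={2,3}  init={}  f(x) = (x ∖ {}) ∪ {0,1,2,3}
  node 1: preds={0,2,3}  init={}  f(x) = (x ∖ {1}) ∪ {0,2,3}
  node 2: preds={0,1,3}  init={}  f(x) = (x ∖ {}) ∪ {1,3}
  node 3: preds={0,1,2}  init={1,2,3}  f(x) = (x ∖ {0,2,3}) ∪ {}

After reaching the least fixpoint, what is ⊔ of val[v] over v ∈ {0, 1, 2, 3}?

{0,1,2,3}

Worklist (6 pops):
  #1 pop 0: in={1,2,3} → {0,1,2,3} (was {}); enqueue []
  #2 pop 1: in={0,1,2,3} → {0,2,3} (was {}); enqueue []
  #3 pop 2: in={0,1,2,3} → {0,1,2,3} (was {}); enqueue [0,1]
  #4 pop 3: in={0,1,2,3} → {1,2,3} (no change)
  #5 pop 0: in={0,1,2,3} → {0,1,2,3} (no change)
  #6 pop 1: in={0,1,2,3} → {0,2,3} (no change)

Fixpoint:
  val[0] = {0,1,2,3}
  val[1] = {0,2,3}
  val[2] = {0,1,2,3}
  val[3] = {1,2,3}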